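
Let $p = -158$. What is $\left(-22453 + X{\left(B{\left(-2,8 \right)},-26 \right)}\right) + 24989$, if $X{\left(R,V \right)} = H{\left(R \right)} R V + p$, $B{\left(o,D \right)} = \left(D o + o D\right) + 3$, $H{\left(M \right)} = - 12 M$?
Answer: $264770$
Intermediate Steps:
$B{\left(o,D \right)} = 3 + 2 D o$ ($B{\left(o,D \right)} = \left(D o + D o\right) + 3 = 2 D o + 3 = 3 + 2 D o$)
$X{\left(R,V \right)} = -158 - 12 V R^{2}$ ($X{\left(R,V \right)} = - 12 R R V - 158 = - 12 R^{2} V - 158 = - 12 V R^{2} - 158 = -158 - 12 V R^{2}$)
$\left(-22453 + X{\left(B{\left(-2,8 \right)},-26 \right)}\right) + 24989 = \left(-22453 - \left(158 - 312 \left(3 + 2 \cdot 8 \left(-2\right)\right)^{2}\right)\right) + 24989 = \left(-22453 - \left(158 - 312 \left(3 - 32\right)^{2}\right)\right) + 24989 = \left(-22453 - \left(158 - 312 \left(-29\right)^{2}\right)\right) + 24989 = \left(-22453 - \left(158 - 262392\right)\right) + 24989 = \left(-22453 + \left(-158 + 262392\right)\right) + 24989 = \left(-22453 + 262234\right) + 24989 = 239781 + 24989 = 264770$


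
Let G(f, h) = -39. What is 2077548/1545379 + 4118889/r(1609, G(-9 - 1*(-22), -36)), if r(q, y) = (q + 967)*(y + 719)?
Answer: 909494894961/246091771520 ≈ 3.6958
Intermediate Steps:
r(q, y) = (719 + y)*(967 + q) (r(q, y) = (967 + q)*(719 + y) = (719 + y)*(967 + q))
2077548/1545379 + 4118889/r(1609, G(-9 - 1*(-22), -36)) = 2077548/1545379 + 4118889/(695273 + 719*1609 + 967*(-39) + 1609*(-39)) = 2077548*(1/1545379) + 4118889/(695273 + 1156871 - 37713 - 62751) = 188868/140489 + 4118889/1751680 = 909494894961/246091771520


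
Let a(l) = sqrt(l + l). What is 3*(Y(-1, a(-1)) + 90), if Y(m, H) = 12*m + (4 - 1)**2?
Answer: 261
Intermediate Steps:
a(l) = sqrt(2)*sqrt(l) (a(l) = sqrt(2*l) = sqrt(2)*sqrt(l))
Y(m, H) = 9 + 12*m (Y(m, H) = 12*m + 3**2 = 12*m + 9 = 9 + 12*m)
3*(Y(-1, a(-1)) + 90) = 3*((9 + 12*(-1)) + 90) = 3*((9 - 12) + 90) = 3*(-3 + 90) = 3*87 = 261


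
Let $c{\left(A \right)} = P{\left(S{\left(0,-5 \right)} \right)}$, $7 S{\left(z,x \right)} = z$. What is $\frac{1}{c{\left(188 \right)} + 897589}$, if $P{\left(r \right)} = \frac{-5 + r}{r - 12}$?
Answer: $\frac{12}{10771073} \approx 1.1141 \cdot 10^{-6}$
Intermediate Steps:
$S{\left(z,x \right)} = \frac{z}{7}$
$P{\left(r \right)} = \frac{-5 + r}{-12 + r}$
$c{\left(A \right)} = \frac{5}{12}$ ($c{\left(A \right)} = \frac{-5 + \frac{1}{7} \cdot 0}{-12 + \frac{1}{7} \cdot 0} = \frac{-5 + 0}{-12 + 0} = \frac{1}{-12} \left(-5\right) = \left(- \frac{1}{12}\right) \left(-5\right) = \frac{5}{12}$)
$\frac{1}{c{\left(188 \right)} + 897589} = \frac{1}{\frac{5}{12} + 897589} = \frac{1}{\frac{10771073}{12}} = \frac{12}{10771073}$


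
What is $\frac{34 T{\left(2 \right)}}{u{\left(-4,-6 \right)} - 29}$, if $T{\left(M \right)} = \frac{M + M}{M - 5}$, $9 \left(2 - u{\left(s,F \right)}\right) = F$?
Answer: $\frac{136}{79} \approx 1.7215$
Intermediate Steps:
$u{\left(s,F \right)} = 2 - \frac{F}{9}$
$T{\left(M \right)} = \frac{2 M}{-5 + M}$
$\frac{34 T{\left(2 \right)}}{u{\left(-4,-6 \right)} - 29} = \frac{34 \cdot 2 \cdot 2 \frac{1}{-5 + 2}}{\left(2 - - \frac{2}{3}\right) - 29} = \frac{34 \cdot 2 \cdot 2 \frac{1}{-3}}{\left(2 + \frac{2}{3}\right) - 29} = \frac{34 \cdot 2 \cdot 2 \left(- \frac{1}{3}\right)}{\frac{8}{3} - 29} = \frac{34 \left(- \frac{4}{3}\right)}{- \frac{79}{3}} = \left(- \frac{136}{3}\right) \left(- \frac{3}{79}\right) = \frac{136}{79}$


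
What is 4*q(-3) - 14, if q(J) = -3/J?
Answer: -10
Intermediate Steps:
4*q(-3) - 14 = 4*(-3/(-3)) - 14 = 4*(-3*(-⅓)) - 14 = 4*1 - 14 = 4 - 14 = -10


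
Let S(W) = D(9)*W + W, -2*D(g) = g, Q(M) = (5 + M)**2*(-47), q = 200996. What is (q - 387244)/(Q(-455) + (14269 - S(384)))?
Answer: 186248/9501887 ≈ 0.019601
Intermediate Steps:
Q(M) = -47*(5 + M)**2
D(g) = -g/2
S(W) = -7*W/2 (S(W) = (-1/2*9)*W + W = -9*W/2 + W = -7*W/2)
(q - 387244)/(Q(-455) + (14269 - S(384))) = (200996 - 387244)/(-47*(5 - 455)**2 + (14269 - (-7)*384/2)) = -186248/(-47*(-450)**2 + (14269 - 1*(-1344))) = -186248/(-47*202500 + (14269 + 1344)) = -186248/(-9517500 + 15613) = -186248/(-9501887) = -186248*(-1/9501887) = 186248/9501887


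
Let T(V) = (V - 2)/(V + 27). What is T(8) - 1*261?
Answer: -9129/35 ≈ -260.83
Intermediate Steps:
T(V) = (-2 + V)/(27 + V)
T(8) - 1*261 = (-2 + 8)/(27 + 8) - 1*261 = 6/35 - 261 = -9129/35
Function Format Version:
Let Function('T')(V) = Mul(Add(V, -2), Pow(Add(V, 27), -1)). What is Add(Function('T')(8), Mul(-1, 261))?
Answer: Rational(-9129, 35) ≈ -260.83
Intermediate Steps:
Function('T')(V) = Mul(Pow(Add(27, V), -1), Add(-2, V)) (Function('T')(V) = Mul(Add(-2, V), Pow(Add(27, V), -1)) = Mul(Pow(Add(27, V), -1), Add(-2, V)))
Add(Function('T')(8), Mul(-1, 261)) = Add(Mul(Pow(Add(27, 8), -1), Add(-2, 8)), Mul(-1, 261)) = Add(Mul(Pow(35, -1), 6), -261) = Add(Mul(Rational(1, 35), 6), -261) = Add(Rational(6, 35), -261) = Rational(-9129, 35)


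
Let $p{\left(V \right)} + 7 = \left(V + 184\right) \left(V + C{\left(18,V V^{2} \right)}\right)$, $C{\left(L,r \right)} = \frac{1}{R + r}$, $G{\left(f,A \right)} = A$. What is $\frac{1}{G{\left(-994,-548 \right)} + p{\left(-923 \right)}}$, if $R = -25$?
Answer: $\frac{786330492}{535917256179403} \approx 1.4673 \cdot 10^{-6}$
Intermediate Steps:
$C{\left(L,r \right)} = \frac{1}{-25 + r}$
$p{\left(V \right)} = -7 + \left(184 + V\right) \left(V + \frac{1}{-25 + V^{3}}\right)$ ($p{\left(V \right)} = -7 + \left(V + 184\right) \left(V + \frac{1}{-25 + V V^{2}}\right) = -7 + \left(184 + V\right) \left(V + \frac{1}{-25 + V^{3}}\right)$)
$\frac{1}{G{\left(-994,-548 \right)} + p{\left(-923 \right)}} = \frac{1}{-548 + \frac{184 - 923 + \left(-25 + \left(-923\right)^{3}\right) \left(-7 + \left(-923\right)^{2} + 184 \left(-923\right)\right)}{-25 + \left(-923\right)^{3}}} = \frac{1}{-548 + \frac{184 - 923 + \left(-25 - 786330467\right) \left(-7 + 851929 - 169832\right)}{-25 - 786330467}} = \frac{1}{-548 + \frac{184 - 923 - 536348165288280}{-786330492}} = \frac{1}{-548 - \frac{184 - 923 - 536348165288280}{786330492}} = \frac{1}{-548 - - \frac{536348165289019}{786330492}} = \frac{1}{-548 + \frac{536348165289019}{786330492}} = \frac{1}{\frac{535917256179403}{786330492}} = \frac{786330492}{535917256179403}$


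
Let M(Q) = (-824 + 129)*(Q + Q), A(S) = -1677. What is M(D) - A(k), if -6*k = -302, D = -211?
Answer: 294967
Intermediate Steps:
k = 151/3 (k = -⅙*(-302) = 151/3 ≈ 50.333)
M(Q) = -1390*Q
M(D) - A(k) = -1390*(-211) - 1*(-1677) = 293290 + 1677 = 294967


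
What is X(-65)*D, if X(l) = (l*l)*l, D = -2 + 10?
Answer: -2197000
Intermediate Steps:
D = 8
X(l) = l³ (X(l) = l²*l = l³)
X(-65)*D = (-65)³*8 = -274625*8 = -2197000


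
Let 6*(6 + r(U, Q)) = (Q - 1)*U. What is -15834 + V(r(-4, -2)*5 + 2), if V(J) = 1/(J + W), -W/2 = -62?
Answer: -1678403/106 ≈ -15834.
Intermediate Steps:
r(U, Q) = -6 + U*(-1 + Q)/6 (r(U, Q) = -6 + ((Q - 1)*U)/6 = -6 + ((-1 + Q)*U)/6 = -6 + (U*(-1 + Q))/6 = -6 + U*(-1 + Q)/6)
W = 124 (W = -2*(-62) = 124)
V(J) = 1/(124 + J) (V(J) = 1/(J + 124) = 1/(124 + J))
-15834 + V(r(-4, -2)*5 + 2) = -15834 + 1/(124 + ((-6 - ⅙*(-4) + (⅙)*(-2)*(-4))*5 + 2)) = -15834 + 1/(124 + ((-6 + ⅔ + 4/3)*5 + 2)) = -15834 + 1/(124 + (-4*5 + 2)) = -15834 + 1/(124 + (-20 + 2)) = -15834 + 1/(124 - 18) = -15834 + 1/106 = -1678403/106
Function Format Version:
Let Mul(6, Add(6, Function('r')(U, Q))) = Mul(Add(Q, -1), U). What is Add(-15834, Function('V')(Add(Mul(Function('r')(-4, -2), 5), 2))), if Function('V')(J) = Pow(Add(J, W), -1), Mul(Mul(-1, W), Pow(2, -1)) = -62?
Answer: Rational(-1678403, 106) ≈ -15834.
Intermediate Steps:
Function('r')(U, Q) = Add(-6, Mul(Rational(1, 6), U, Add(-1, Q))) (Function('r')(U, Q) = Add(-6, Mul(Rational(1, 6), Mul(Add(Q, -1), U))) = Add(-6, Mul(Rational(1, 6), Mul(Add(-1, Q), U))) = Add(-6, Mul(Rational(1, 6), Mul(U, Add(-1, Q)))) = Add(-6, Mul(Rational(1, 6), U, Add(-1, Q))))
W = 124 (W = Mul(-2, -62) = 124)
Function('V')(J) = Pow(Add(124, J), -1) (Function('V')(J) = Pow(Add(J, 124), -1) = Pow(Add(124, J), -1))
Add(-15834, Function('V')(Add(Mul(Function('r')(-4, -2), 5), 2))) = Add(-15834, Pow(Add(124, Add(Mul(Add(-6, Mul(Rational(-1, 6), -4), Mul(Rational(1, 6), -2, -4)), 5), 2)), -1)) = Add(-15834, Pow(Add(124, Add(Mul(Add(-6, Rational(2, 3), Rational(4, 3)), 5), 2)), -1)) = Add(-15834, Pow(Add(124, Add(Mul(-4, 5), 2)), -1)) = Add(-15834, Pow(Add(124, Add(-20, 2)), -1)) = Add(-15834, Pow(Add(124, -18), -1)) = Add(-15834, Pow(106, -1)) = Add(-15834, Rational(1, 106)) = Rational(-1678403, 106)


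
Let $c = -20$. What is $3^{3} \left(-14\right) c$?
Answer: $7560$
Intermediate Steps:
$3^{3} \left(-14\right) c = 3^{3} \left(-14\right) \left(-20\right) = 27 \left(-14\right) \left(-20\right) = \left(-378\right) \left(-20\right) = 7560$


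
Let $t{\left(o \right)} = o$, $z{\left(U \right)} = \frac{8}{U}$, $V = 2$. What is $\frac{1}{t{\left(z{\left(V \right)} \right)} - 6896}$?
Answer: $- \frac{1}{6892} \approx -0.0001451$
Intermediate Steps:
$\frac{1}{t{\left(z{\left(V \right)} \right)} - 6896} = \frac{1}{\frac{8}{2} - 6896} = \frac{1}{8 \cdot \frac{1}{2} - 6896} = \frac{1}{4 - 6896} = \frac{1}{-6892} = - \frac{1}{6892}$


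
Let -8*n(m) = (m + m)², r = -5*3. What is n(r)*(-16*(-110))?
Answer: -198000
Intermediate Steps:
r = -15
n(m) = -m²/2 (n(m) = -(m + m)²/8 = -4*m²/8 = -m²/2)
n(r)*(-16*(-110)) = (-½*(-15)²)*(-16*(-110)) = -½*225*1760 = -225/2*1760 = -198000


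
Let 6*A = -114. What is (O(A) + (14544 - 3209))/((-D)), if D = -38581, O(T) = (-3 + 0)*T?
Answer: 11392/38581 ≈ 0.29527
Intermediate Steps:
A = -19 (A = (1/6)*(-114) = -19)
O(T) = -3*T
(O(A) + (14544 - 3209))/((-D)) = (-3*(-19) + (14544 - 3209))/((-1*(-38581))) = (57 + 11335)/38581 = 11392*(1/38581) = 11392/38581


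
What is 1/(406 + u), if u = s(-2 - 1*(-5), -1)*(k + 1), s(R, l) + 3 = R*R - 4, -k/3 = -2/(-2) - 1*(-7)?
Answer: 1/360 ≈ 0.0027778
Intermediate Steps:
k = -24 (k = -3*(-2/(-2) - 1*(-7)) = -3*(-2*(-½) + 7) = -3*(1 + 7) = -3*8 = -24)
s(R, l) = -7 + R² (s(R, l) = -3 + (R*R - 4) = -3 + (R² - 4) = -3 + (-4 + R²) = -7 + R²)
u = -46 (u = (-7 + (-2 - 1*(-5))²)*(-24 + 1) = (-7 + (-2 + 5)²)*(-23) = (-7 + 3²)*(-23) = (-7 + 9)*(-23) = 2*(-23) = -46)
1/(406 + u) = 1/(406 - 46) = 1/360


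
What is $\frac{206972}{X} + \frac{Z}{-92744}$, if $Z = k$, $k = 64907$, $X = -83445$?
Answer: $- \frac{24611575783}{7739023080} \approx -3.1802$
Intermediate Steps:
$Z = 64907$
$\frac{206972}{X} + \frac{Z}{-92744} = \frac{206972}{-83445} + \frac{64907}{-92744} = 206972 \left(- \frac{1}{83445}\right) + 64907 \left(- \frac{1}{92744}\right) = - \frac{206972}{83445} - \frac{64907}{92744} = - \frac{24611575783}{7739023080}$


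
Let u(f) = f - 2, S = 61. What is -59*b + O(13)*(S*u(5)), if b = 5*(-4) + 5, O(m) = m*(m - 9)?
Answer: 10401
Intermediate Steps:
u(f) = -2 + f
O(m) = m*(-9 + m)
b = -15 (b = -20 + 5 = -15)
-59*b + O(13)*(S*u(5)) = -59*(-15) + (13*(-9 + 13))*(61*(-2 + 5)) = 885 + (13*4)*(61*3) = 885 + 52*183 = 885 + 9516 = 10401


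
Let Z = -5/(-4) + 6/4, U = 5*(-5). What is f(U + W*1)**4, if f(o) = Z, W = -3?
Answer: 14641/256 ≈ 57.191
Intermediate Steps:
U = -25
Z = 11/4 (Z = -5*(-1/4) + 6*(1/4) = 5/4 + 3/2 = 11/4 ≈ 2.7500)
f(o) = 11/4
f(U + W*1)**4 = (11/4)**4 = 14641/256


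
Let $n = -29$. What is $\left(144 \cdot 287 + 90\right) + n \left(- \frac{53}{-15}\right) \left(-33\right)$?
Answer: $\frac{223997}{5} \approx 44799.0$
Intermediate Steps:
$\left(144 \cdot 287 + 90\right) + n \left(- \frac{53}{-15}\right) \left(-33\right) = \left(144 \cdot 287 + 90\right) + - 29 \left(- \frac{53}{-15}\right) \left(-33\right) = \left(41328 + 90\right) + - 29 \left(\left(-53\right) \left(- \frac{1}{15}\right)\right) \left(-33\right) = 41418 + \left(-29\right) \frac{53}{15} \left(-33\right) = 41418 - - \frac{16907}{5} = 41418 + \frac{16907}{5} = \frac{223997}{5}$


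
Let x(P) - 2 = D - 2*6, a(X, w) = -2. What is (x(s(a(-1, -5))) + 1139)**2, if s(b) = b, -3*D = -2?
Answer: 11485321/9 ≈ 1.2761e+6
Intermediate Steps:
D = 2/3 (D = -1/3*(-2) = 2/3 ≈ 0.66667)
x(P) = -28/3 (x(P) = 2 + (2/3 - 2*6) = 2 + (2/3 - 12) = 2 - 34/3 = -28/3)
(x(s(a(-1, -5))) + 1139)**2 = (-28/3 + 1139)**2 = (3389/3)**2 = 11485321/9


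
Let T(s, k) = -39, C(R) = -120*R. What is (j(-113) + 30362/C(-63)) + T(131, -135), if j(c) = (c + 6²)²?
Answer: 22279381/3780 ≈ 5894.0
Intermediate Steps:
j(c) = (36 + c)² (j(c) = (c + 36)² = (36 + c)²)
(j(-113) + 30362/C(-63)) + T(131, -135) = ((36 - 113)² + 30362/((-120*(-63)))) - 39 = ((-77)² + 30362/7560) - 39 = (5929 + 30362*(1/7560)) - 39 = (5929 + 15181/3780) - 39 = 22426801/3780 - 39 = 22279381/3780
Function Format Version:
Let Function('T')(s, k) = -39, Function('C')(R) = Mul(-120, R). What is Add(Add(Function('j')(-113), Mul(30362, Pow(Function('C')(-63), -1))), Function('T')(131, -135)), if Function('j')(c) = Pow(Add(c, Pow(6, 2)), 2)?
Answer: Rational(22279381, 3780) ≈ 5894.0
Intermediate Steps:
Function('j')(c) = Pow(Add(36, c), 2) (Function('j')(c) = Pow(Add(c, 36), 2) = Pow(Add(36, c), 2))
Add(Add(Function('j')(-113), Mul(30362, Pow(Function('C')(-63), -1))), Function('T')(131, -135)) = Add(Add(Pow(Add(36, -113), 2), Mul(30362, Pow(Mul(-120, -63), -1))), -39) = Add(Add(Pow(-77, 2), Mul(30362, Pow(7560, -1))), -39) = Add(Add(5929, Mul(30362, Rational(1, 7560))), -39) = Add(Add(5929, Rational(15181, 3780)), -39) = Add(Rational(22426801, 3780), -39) = Rational(22279381, 3780)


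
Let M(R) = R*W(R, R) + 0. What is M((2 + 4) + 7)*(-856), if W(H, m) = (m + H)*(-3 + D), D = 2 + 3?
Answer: -578656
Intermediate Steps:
D = 5
W(H, m) = 2*H + 2*m (W(H, m) = (m + H)*(-3 + 5) = (H + m)*2 = 2*H + 2*m)
M(R) = 4*R² (M(R) = R*(2*R + 2*R) + 0 = R*(4*R) + 0 = 4*R² + 0 = 4*R²)
M((2 + 4) + 7)*(-856) = (4*((2 + 4) + 7)²)*(-856) = (4*(6 + 7)²)*(-856) = (4*13²)*(-856) = (4*169)*(-856) = 676*(-856) = -578656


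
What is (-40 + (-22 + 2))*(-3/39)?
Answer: 60/13 ≈ 4.6154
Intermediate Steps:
(-40 + (-22 + 2))*(-3/39) = (-40 - 20)*(-3*1/39) = -60*(-1/13) = 60/13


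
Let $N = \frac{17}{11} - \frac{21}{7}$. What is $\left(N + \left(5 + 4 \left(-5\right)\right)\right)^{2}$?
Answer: $\frac{32761}{121} \approx 270.75$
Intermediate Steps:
$N = - \frac{16}{11}$ ($N = 17 \cdot \frac{1}{11} - 3 = \frac{17}{11} - 3 = - \frac{16}{11} \approx -1.4545$)
$\left(N + \left(5 + 4 \left(-5\right)\right)\right)^{2} = \left(- \frac{16}{11} + \left(5 + 4 \left(-5\right)\right)\right)^{2} = \left(- \frac{16}{11} + \left(5 - 20\right)\right)^{2} = \left(- \frac{16}{11} - 15\right)^{2} = \left(- \frac{181}{11}\right)^{2} = \frac{32761}{121}$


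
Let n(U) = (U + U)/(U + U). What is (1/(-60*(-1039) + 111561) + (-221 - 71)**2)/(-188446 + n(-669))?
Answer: -2965498973/6554154789 ≈ -0.45246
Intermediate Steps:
n(U) = 1 (n(U) = (2*U)/((2*U)) = (2*U)*(1/(2*U)) = 1)
(1/(-60*(-1039) + 111561) + (-221 - 71)**2)/(-188446 + n(-669)) = (1/(-60*(-1039) + 111561) + (-221 - 71)**2)/(-188446 + 1) = (1/(62340 + 111561) + (-292)**2)/(-188445) = (1/173901 + 85264)*(-1/188445) = (14827494865/173901)*(-1/188445) = -2965498973/6554154789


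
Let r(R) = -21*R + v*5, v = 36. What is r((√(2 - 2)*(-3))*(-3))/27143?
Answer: 180/27143 ≈ 0.0066315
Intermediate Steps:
r(R) = 180 - 21*R (r(R) = -21*R + 36*5 = -21*R + 180 = 180 - 21*R)
r((√(2 - 2)*(-3))*(-3))/27143 = (180 - 21*√(2 - 2)*(-3)*(-3))/27143 = (180 - 21*√0*(-3)*(-3))*(1/27143) = (180 - 21*0*(-3)*(-3))*(1/27143) = (180 - 0*(-3))*(1/27143) = (180 - 21*0)*(1/27143) = (180 + 0)*(1/27143) = 180*(1/27143) = 180/27143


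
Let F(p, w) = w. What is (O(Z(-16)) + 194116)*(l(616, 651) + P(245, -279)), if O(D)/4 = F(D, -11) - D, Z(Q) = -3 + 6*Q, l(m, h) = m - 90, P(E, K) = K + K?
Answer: -6222976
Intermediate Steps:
P(E, K) = 2*K
l(m, h) = -90 + m
O(D) = -44 - 4*D (O(D) = 4*(-11 - D) = -44 - 4*D)
(O(Z(-16)) + 194116)*(l(616, 651) + P(245, -279)) = ((-44 - 4*(-3 + 6*(-16))) + 194116)*((-90 + 616) + 2*(-279)) = ((-44 - 4*(-3 - 96)) + 194116)*(526 - 558) = ((-44 - 4*(-99)) + 194116)*(-32) = ((-44 + 396) + 194116)*(-32) = (352 + 194116)*(-32) = 194468*(-32) = -6222976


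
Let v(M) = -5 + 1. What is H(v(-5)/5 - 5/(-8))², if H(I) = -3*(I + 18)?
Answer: 4575321/1600 ≈ 2859.6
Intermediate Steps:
v(M) = -4
H(I) = -54 - 3*I (H(I) = -3*(18 + I) = -54 - 3*I)
H(v(-5)/5 - 5/(-8))² = (-54 - 3*(-4/5 - 5/(-8)))² = (-54 - 3*(-4*⅕ - 5*(-⅛)))² = (-54 - 3*(-⅘ + 5/8))² = (-54 - 3*(-7/40))² = (-54 + 21/40)² = (-2139/40)² = 4575321/1600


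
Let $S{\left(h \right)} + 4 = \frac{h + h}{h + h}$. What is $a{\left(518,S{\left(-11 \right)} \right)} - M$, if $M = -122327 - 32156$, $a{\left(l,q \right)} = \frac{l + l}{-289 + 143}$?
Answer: $\frac{11276741}{73} \approx 1.5448 \cdot 10^{5}$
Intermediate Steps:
$S{\left(h \right)} = -3$ ($S{\left(h \right)} = -4 + \frac{h + h}{h + h} = -4 + \frac{2 h}{2 h} = -4 + 2 h \frac{1}{2 h} = -4 + 1 = -3$)
$a{\left(l,q \right)} = - \frac{l}{73}$ ($a{\left(l,q \right)} = \frac{2 l}{-146} = 2 l \left(- \frac{1}{146}\right) = - \frac{l}{73}$)
$M = -154483$
$a{\left(518,S{\left(-11 \right)} \right)} - M = \left(- \frac{1}{73}\right) 518 - -154483 = - \frac{518}{73} + 154483 = \frac{11276741}{73}$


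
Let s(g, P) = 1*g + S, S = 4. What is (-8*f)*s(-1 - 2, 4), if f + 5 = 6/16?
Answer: 37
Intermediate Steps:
f = -37/8 (f = -5 + 6/16 = -5 + 6*(1/16) = -5 + 3/8 = -37/8 ≈ -4.6250)
s(g, P) = 4 + g (s(g, P) = 1*g + 4 = g + 4 = 4 + g)
(-8*f)*s(-1 - 2, 4) = (-8*(-37/8))*(4 + (-1 - 2)) = 37*(4 - 3) = 37*1 = 37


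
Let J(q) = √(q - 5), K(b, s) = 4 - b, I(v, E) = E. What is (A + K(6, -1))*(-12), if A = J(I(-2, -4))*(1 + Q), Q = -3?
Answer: 24 + 72*I ≈ 24.0 + 72.0*I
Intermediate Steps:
J(q) = √(-5 + q)
A = -6*I (A = √(-5 - 4)*(1 - 3) = √(-9)*(-2) = (3*I)*(-2) = -6*I ≈ -6.0*I)
(A + K(6, -1))*(-12) = (-6*I + (4 - 1*6))*(-12) = (-6*I + (4 - 6))*(-12) = (-6*I - 2)*(-12) = (-2 - 6*I)*(-12) = 24 + 72*I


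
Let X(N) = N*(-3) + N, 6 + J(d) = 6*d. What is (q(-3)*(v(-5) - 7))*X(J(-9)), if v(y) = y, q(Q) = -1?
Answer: 1440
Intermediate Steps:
J(d) = -6 + 6*d
X(N) = -2*N (X(N) = -3*N + N = -2*N)
(q(-3)*(v(-5) - 7))*X(J(-9)) = (-(-5 - 7))*(-2*(-6 + 6*(-9))) = (-1*(-12))*(-2*(-6 - 54)) = 12*(-2*(-60)) = 12*120 = 1440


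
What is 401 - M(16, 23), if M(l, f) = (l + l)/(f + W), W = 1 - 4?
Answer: 1997/5 ≈ 399.40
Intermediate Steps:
W = -3
M(l, f) = 2*l/(-3 + f) (M(l, f) = (l + l)/(f - 3) = (2*l)/(-3 + f) = 2*l/(-3 + f))
401 - M(16, 23) = 401 - 2*16/(-3 + 23) = 401 - 2*16/20 = 401 - 1*8/5 = 401 - 8/5 = 1997/5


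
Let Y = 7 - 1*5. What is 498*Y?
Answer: 996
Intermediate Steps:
Y = 2 (Y = 7 - 5 = 2)
498*Y = 498*2 = 996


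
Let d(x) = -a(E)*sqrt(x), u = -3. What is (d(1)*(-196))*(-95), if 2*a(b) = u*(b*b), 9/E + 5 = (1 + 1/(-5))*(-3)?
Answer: 56558250/1369 ≈ 41314.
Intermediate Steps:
E = -45/37 (E = 9/(-5 + (1 + 1/(-5))*(-3)) = 9/(-5 + (1 - 1/5)*(-3)) = 9/(-5 + (4/5)*(-3)) = 9/(-5 - 12/5) = 9/(-37/5) = 9*(-5/37) = -45/37 ≈ -1.2162)
a(b) = -3*b**2/2 (a(b) = (-3*b*b)/2 = (-3*b**2)/2 = -3*b**2/2)
d(x) = 6075*sqrt(x)/2738 (d(x) = -(-3*(-45/37)**2/2)*sqrt(x) = -(-3/2*2025/1369)*sqrt(x) = -(-6075)*sqrt(x)/2738 = 6075*sqrt(x)/2738)
(d(1)*(-196))*(-95) = ((6075*sqrt(1)/2738)*(-196))*(-95) = (((6075/2738)*1)*(-196))*(-95) = ((6075/2738)*(-196))*(-95) = -595350/1369*(-95) = 56558250/1369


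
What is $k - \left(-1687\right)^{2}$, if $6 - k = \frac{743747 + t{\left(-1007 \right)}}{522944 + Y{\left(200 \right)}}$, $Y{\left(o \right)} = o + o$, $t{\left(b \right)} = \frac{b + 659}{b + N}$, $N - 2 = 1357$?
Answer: $- \frac{131068819553585}{46054272} \approx -2.846 \cdot 10^{6}$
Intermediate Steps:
$N = 1359$ ($N = 2 + 1357 = 1359$)
$t{\left(b \right)} = \frac{659 + b}{1359 + b}$ ($t{\left(b \right)} = \frac{b + 659}{b + 1359} = \frac{659 + b}{1359 + b}$)
$Y{\left(o \right)} = 2 o$
$k = \frac{210875983}{46054272}$ ($k = 6 - \frac{743747 + \frac{659 - 1007}{1359 - 1007}}{522944 + 2 \cdot 200} = 6 - \frac{743747 + \frac{1}{352} \left(-348\right)}{522944 + 400} = 6 - \frac{743747 + \frac{1}{352} \left(-348\right)}{523344} = 6 - \left(743747 - \frac{87}{88}\right) \frac{1}{523344} = 6 - \frac{65449649}{88} \cdot \frac{1}{523344} = 6 - \frac{65449649}{46054272} = \frac{210875983}{46054272} \approx 4.5789$)
$k - \left(-1687\right)^{2} = \frac{210875983}{46054272} - \left(-1687\right)^{2} = \frac{210875983}{46054272} - 2845969 = - \frac{131068819553585}{46054272}$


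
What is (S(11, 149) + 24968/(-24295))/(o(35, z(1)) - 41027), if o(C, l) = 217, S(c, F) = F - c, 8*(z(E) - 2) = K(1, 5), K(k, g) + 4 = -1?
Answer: -151261/45067225 ≈ -0.0033563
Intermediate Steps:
K(k, g) = -5 (K(k, g) = -4 - 1 = -5)
z(E) = 11/8 (z(E) = 2 + (⅛)*(-5) = 2 - 5/8 = 11/8)
(S(11, 149) + 24968/(-24295))/(o(35, z(1)) - 41027) = ((149 - 1*11) + 24968/(-24295))/(217 - 41027) = ((149 - 11) + 24968*(-1/24295))/(-40810) = (138 - 24968/24295)*(-1/40810) = (3327742/24295)*(-1/40810) = -151261/45067225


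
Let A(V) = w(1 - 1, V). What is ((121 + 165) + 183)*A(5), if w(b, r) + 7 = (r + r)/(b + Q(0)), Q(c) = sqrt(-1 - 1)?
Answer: -3283 - 2345*I*sqrt(2) ≈ -3283.0 - 3316.3*I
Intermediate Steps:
Q(c) = I*sqrt(2) (Q(c) = sqrt(-2) = I*sqrt(2))
w(b, r) = -7 + 2*r/(b + I*sqrt(2)) (w(b, r) = -7 + (r + r)/(b + I*sqrt(2)) = -7 + (2*r)/(b + I*sqrt(2)) = -7 + 2*r/(b + I*sqrt(2)))
A(V) = -I*sqrt(2)*(2*V - 7*I*sqrt(2))/2 (A(V) = (-7*(1 - 1) + 2*V - 7*I*sqrt(2))/((1 - 1) + I*sqrt(2)) = (-7*0 + 2*V - 7*I*sqrt(2))/(0 + I*sqrt(2)) = (0 + 2*V - 7*I*sqrt(2))/((I*sqrt(2))) = (-I*sqrt(2)/2)*(2*V - 7*I*sqrt(2)) = -I*sqrt(2)*(2*V - 7*I*sqrt(2))/2)
((121 + 165) + 183)*A(5) = ((121 + 165) + 183)*(-7 - 1*I*5*sqrt(2)) = (286 + 183)*(-7 - 5*I*sqrt(2)) = 469*(-7 - 5*I*sqrt(2)) = -3283 - 2345*I*sqrt(2)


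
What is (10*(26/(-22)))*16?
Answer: -2080/11 ≈ -189.09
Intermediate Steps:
(10*(26/(-22)))*16 = (10*(26*(-1/22)))*16 = (10*(-13/11))*16 = -130/11*16 = -2080/11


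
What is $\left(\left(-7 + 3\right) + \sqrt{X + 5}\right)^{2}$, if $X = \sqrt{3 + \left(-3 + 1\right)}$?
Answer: $\left(-4 + \sqrt{6}\right)^{2} \approx 2.4041$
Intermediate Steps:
$X = 1$ ($X = \sqrt{3 - 2} = \sqrt{1} = 1$)
$\left(\left(-7 + 3\right) + \sqrt{X + 5}\right)^{2} = \left(\left(-7 + 3\right) + \sqrt{1 + 5}\right)^{2} = \left(-4 + \sqrt{6}\right)^{2}$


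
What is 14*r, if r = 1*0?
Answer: 0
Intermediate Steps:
r = 0
14*r = 14*0 = 0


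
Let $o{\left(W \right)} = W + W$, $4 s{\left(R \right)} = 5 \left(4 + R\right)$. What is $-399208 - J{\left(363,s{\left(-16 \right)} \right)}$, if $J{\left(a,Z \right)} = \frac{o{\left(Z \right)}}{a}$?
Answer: $- \frac{48304158}{121} \approx -3.9921 \cdot 10^{5}$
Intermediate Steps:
$s{\left(R \right)} = 5 + \frac{5 R}{4}$ ($s{\left(R \right)} = \frac{5 \left(4 + R\right)}{4} = \frac{20 + 5 R}{4} = 5 + \frac{5 R}{4}$)
$o{\left(W \right)} = 2 W$
$J{\left(a,Z \right)} = \frac{2 Z}{a}$
$-399208 - J{\left(363,s{\left(-16 \right)} \right)} = -399208 - \frac{2 \left(5 + \frac{5}{4} \left(-16\right)\right)}{363} = -399208 - 2 \left(5 - 20\right) \frac{1}{363} = -399208 - 2 \left(-15\right) \frac{1}{363} = -399208 - - \frac{10}{121} = -399208 + \frac{10}{121} = - \frac{48304158}{121}$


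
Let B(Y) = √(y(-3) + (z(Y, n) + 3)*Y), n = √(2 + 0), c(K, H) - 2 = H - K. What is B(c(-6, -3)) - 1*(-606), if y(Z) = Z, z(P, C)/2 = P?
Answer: 606 + √62 ≈ 613.87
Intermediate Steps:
c(K, H) = 2 + H - K (c(K, H) = 2 + (H - K) = 2 + H - K)
n = √2 ≈ 1.4142
z(P, C) = 2*P
B(Y) = √(-3 + Y*(3 + 2*Y)) (B(Y) = √(-3 + (2*Y + 3)*Y) = √(-3 + (3 + 2*Y)*Y) = √(-3 + Y*(3 + 2*Y)))
B(c(-6, -3)) - 1*(-606) = √(-3 + 2*(2 - 3 - 1*(-6))² + 3*(2 - 3 - 1*(-6))) - 1*(-606) = √(-3 + 2*(2 - 3 + 6)² + 3*(2 - 3 + 6)) + 606 = √(-3 + 2*5² + 3*5) + 606 = √(-3 + 2*25 + 15) + 606 = √(-3 + 50 + 15) + 606 = √62 + 606 = 606 + √62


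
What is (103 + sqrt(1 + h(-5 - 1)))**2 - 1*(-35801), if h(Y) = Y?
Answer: 46405 + 206*I*sqrt(5) ≈ 46405.0 + 460.63*I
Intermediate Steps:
(103 + sqrt(1 + h(-5 - 1)))**2 - 1*(-35801) = (103 + sqrt(1 + (-5 - 1)))**2 - 1*(-35801) = (103 + sqrt(1 - 6))**2 + 35801 = (103 + sqrt(-5))**2 + 35801 = (103 + I*sqrt(5))**2 + 35801 = 35801 + (103 + I*sqrt(5))**2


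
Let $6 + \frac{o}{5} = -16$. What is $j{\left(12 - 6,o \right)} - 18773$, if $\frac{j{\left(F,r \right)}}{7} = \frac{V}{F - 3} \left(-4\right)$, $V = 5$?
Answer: $- \frac{56459}{3} \approx -18820.0$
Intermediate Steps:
$o = -110$ ($o = -30 + 5 \left(-16\right) = -30 - 80 = -110$)
$j{\left(F,r \right)} = - \frac{140}{-3 + F}$ ($j{\left(F,r \right)} = 7 \frac{1}{F - 3} \cdot 5 \left(-4\right) = 7 \frac{1}{-3 + F} 5 \left(-4\right) = 7 \frac{5}{-3 + F} \left(-4\right) = 7 \left(- \frac{20}{-3 + F}\right) = - \frac{140}{-3 + F}$)
$j{\left(12 - 6,o \right)} - 18773 = - \frac{140}{-3 + \left(12 - 6\right)} - 18773 = - \frac{140}{-3 + 6} - 18773 = - \frac{140}{3} - 18773 = - \frac{56459}{3}$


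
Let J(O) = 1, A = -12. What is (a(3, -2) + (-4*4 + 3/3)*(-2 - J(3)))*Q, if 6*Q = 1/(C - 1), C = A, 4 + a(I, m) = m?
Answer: -½ ≈ -0.50000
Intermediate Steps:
a(I, m) = -4 + m
C = -12
Q = -1/78 (Q = 1/(6*(-12 - 1)) = (⅙)/(-13) = (⅙)*(-1/13) = -1/78 ≈ -0.012821)
(a(3, -2) + (-4*4 + 3/3)*(-2 - J(3)))*Q = ((-4 - 2) + (-4*4 + 3/3)*(-2 - 1*1))*(-1/78) = (-6 + (-16 + 3*(⅓))*(-2 - 1))*(-1/78) = (-6 + (-16 + 1)*(-3))*(-1/78) = (-6 - 15*(-3))*(-1/78) = (-6 + 45)*(-1/78) = 39*(-1/78) = -½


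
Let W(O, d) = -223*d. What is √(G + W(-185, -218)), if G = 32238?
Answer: 2*√20213 ≈ 284.34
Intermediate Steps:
√(G + W(-185, -218)) = √(32238 - 223*(-218)) = √(32238 + 48614) = √80852 = 2*√20213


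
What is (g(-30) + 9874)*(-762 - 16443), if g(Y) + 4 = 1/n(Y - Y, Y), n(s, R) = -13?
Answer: -2207556345/13 ≈ -1.6981e+8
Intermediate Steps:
g(Y) = -53/13 (g(Y) = -4 + 1/(-13) = -4 - 1/13 = -53/13)
(g(-30) + 9874)*(-762 - 16443) = (-53/13 + 9874)*(-762 - 16443) = (128309/13)*(-17205) = -2207556345/13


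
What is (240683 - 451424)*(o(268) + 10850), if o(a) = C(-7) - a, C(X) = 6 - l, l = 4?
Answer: -2230482744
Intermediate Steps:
C(X) = 2 (C(X) = 6 - 1*4 = 6 - 4 = 2)
o(a) = 2 - a
(240683 - 451424)*(o(268) + 10850) = (240683 - 451424)*((2 - 1*268) + 10850) = -210741*((2 - 268) + 10850) = -210741*(-266 + 10850) = -210741*10584 = -2230482744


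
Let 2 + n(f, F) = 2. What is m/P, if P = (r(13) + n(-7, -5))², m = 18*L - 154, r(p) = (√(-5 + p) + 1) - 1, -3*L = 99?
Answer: -187/2 ≈ -93.500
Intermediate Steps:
L = -33 (L = -⅓*99 = -33)
n(f, F) = 0 (n(f, F) = -2 + 2 = 0)
r(p) = √(-5 + p) (r(p) = (1 + √(-5 + p)) - 1 = √(-5 + p))
m = -748 (m = 18*(-33) - 154 = -594 - 154 = -748)
P = 8 (P = (√(-5 + 13) + 0)² = (√8 + 0)² = (2*√2 + 0)² = (2*√2)² = 8)
m/P = -748/8 = -748*⅛ = -187/2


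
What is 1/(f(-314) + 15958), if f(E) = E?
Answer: 1/15644 ≈ 6.3922e-5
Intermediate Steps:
1/(f(-314) + 15958) = 1/(-314 + 15958) = 1/15644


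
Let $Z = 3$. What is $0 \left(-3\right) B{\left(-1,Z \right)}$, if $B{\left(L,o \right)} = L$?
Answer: $0$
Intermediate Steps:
$0 \left(-3\right) B{\left(-1,Z \right)} = 0 \left(-3\right) \left(-1\right) = 0 \left(-1\right) = 0$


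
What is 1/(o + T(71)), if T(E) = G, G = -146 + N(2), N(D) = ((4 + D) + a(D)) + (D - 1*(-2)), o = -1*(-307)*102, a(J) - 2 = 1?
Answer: 1/31181 ≈ 3.2071e-5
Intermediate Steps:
a(J) = 3 (a(J) = 2 + 1 = 3)
o = 31314 (o = 307*102 = 31314)
N(D) = 9 + 2*D (N(D) = ((4 + D) + 3) + (D - 1*(-2)) = (7 + D) + (D + 2) = (7 + D) + (2 + D) = 9 + 2*D)
G = -133 (G = -146 + (9 + 2*2) = -146 + (9 + 4) = -146 + 13 = -133)
T(E) = -133
1/(o + T(71)) = 1/(31314 - 133) = 1/31181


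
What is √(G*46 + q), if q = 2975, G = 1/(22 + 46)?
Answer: √3439882/34 ≈ 54.550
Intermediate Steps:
G = 1/68 ≈ 0.014706
√(G*46 + q) = √((1/68)*46 + 2975) = √(23/34 + 2975) = √(101173/34) = √3439882/34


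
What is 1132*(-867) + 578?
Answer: -980866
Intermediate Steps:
1132*(-867) + 578 = -981444 + 578 = -980866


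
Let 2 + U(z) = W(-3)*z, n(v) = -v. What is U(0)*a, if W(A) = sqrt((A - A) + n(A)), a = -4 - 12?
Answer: 32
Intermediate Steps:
a = -16
W(A) = sqrt(-A) (W(A) = sqrt((A - A) - A) = sqrt(0 - A) = sqrt(-A))
U(z) = -2 + z*sqrt(3) (U(z) = -2 + sqrt(-1*(-3))*z = -2 + sqrt(3)*z = -2 + z*sqrt(3))
U(0)*a = (-2 + 0*sqrt(3))*(-16) = (-2 + 0)*(-16) = -2*(-16) = 32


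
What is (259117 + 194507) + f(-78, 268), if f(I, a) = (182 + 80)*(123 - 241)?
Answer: 422708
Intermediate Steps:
f(I, a) = -30916 (f(I, a) = 262*(-118) = -30916)
(259117 + 194507) + f(-78, 268) = (259117 + 194507) - 30916 = 453624 - 30916 = 422708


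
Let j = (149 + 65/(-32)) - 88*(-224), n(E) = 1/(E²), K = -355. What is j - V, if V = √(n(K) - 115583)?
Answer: 635487/32 - I*√14566347574/355 ≈ 19859.0 - 339.98*I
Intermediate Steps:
n(E) = E⁻²
V = I*√14566347574/355 (V = √((-355)⁻² - 115583) = √(1/126025 - 115583) = √(-14566347574/126025) = I*√14566347574/355 ≈ 339.98*I)
j = 635487/32 (j = (149 + 65*(-1/32)) + 19712 = (149 - 65/32) + 19712 = 4703/32 + 19712 = 635487/32 ≈ 19859.)
j - V = 635487/32 - I*√14566347574/355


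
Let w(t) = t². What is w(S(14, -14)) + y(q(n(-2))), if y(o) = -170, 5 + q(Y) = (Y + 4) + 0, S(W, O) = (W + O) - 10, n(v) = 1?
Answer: -70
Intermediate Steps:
S(W, O) = -10 + O + W (S(W, O) = (O + W) - 10 = -10 + O + W)
q(Y) = -1 + Y (q(Y) = -5 + ((Y + 4) + 0) = -5 + ((4 + Y) + 0) = -5 + (4 + Y) = -1 + Y)
w(S(14, -14)) + y(q(n(-2))) = (-10 - 14 + 14)² - 170 = (-10)² - 170 = 100 - 170 = -70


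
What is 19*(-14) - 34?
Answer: -300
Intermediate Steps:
19*(-14) - 34 = -266 - 34 = -300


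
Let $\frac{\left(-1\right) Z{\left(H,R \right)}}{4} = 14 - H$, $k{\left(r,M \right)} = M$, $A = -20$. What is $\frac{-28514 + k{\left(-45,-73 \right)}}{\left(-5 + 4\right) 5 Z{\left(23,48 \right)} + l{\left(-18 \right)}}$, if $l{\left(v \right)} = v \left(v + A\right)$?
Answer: $- \frac{9529}{168} \approx -56.72$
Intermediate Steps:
$Z{\left(H,R \right)} = -56 + 4 H$ ($Z{\left(H,R \right)} = - 4 \left(14 - H\right) = -56 + 4 H$)
$l{\left(v \right)} = v \left(-20 + v\right)$ ($l{\left(v \right)} = v \left(v - 20\right) = v \left(-20 + v\right)$)
$\frac{-28514 + k{\left(-45,-73 \right)}}{\left(-5 + 4\right) 5 Z{\left(23,48 \right)} + l{\left(-18 \right)}} = \frac{-28514 - 73}{\left(-5 + 4\right) 5 \left(-56 + 4 \cdot 23\right) - 18 \left(-20 - 18\right)} = - \frac{28587}{\left(-1\right) 5 \left(-56 + 92\right) - -684} = - \frac{28587}{\left(-5\right) 36 + 684} = - \frac{28587}{-180 + 684} = - \frac{28587}{504} = \left(-28587\right) \frac{1}{504} = - \frac{9529}{168}$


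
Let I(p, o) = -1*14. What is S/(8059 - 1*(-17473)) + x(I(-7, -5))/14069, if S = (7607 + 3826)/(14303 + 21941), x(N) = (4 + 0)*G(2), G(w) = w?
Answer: 7563905341/13019196656752 ≈ 0.00058098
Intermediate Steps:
I(p, o) = -14
x(N) = 8 (x(N) = (4 + 0)*2 = 4*2 = 8)
S = 11433/36244 ≈ 0.31545
S/(8059 - 1*(-17473)) + x(I(-7, -5))/14069 = 11433/(36244*(8059 - 1*(-17473))) + 8/14069 = 11433/(36244*(8059 + 17473)) + 8*(1/14069) = (11433/36244)/25532 + 8/14069 = (11433/36244)*(1/25532) + 8/14069 = 11433/925381808 + 8/14069 = 7563905341/13019196656752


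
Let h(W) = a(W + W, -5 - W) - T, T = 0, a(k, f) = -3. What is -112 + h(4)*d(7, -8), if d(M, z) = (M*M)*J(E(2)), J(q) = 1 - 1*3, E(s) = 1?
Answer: 182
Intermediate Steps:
J(q) = -2 (J(q) = 1 - 3 = -2)
d(M, z) = -2*M² (d(M, z) = (M*M)*(-2) = M²*(-2) = -2*M²)
h(W) = -3 (h(W) = -3 - 1*0 = -3 + 0 = -3)
-112 + h(4)*d(7, -8) = -112 - (-6)*7² = -112 - (-6)*49 = -112 - 3*(-98) = -112 + 294 = 182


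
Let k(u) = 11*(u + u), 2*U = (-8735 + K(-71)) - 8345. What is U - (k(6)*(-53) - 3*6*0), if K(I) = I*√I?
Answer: -1544 - 71*I*√71/2 ≈ -1544.0 - 299.13*I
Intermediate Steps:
K(I) = I^(3/2)
U = -8540 - 71*I*√71/2 (U = ((-8735 + (-71)^(3/2)) - 8345)/2 = ((-8735 - 71*I*√71) - 8345)/2 = (-17080 - 71*I*√71)/2 = -8540 - 71*I*√71/2 ≈ -8540.0 - 299.13*I)
k(u) = 22*u (k(u) = 11*(2*u) = 22*u)
U - (k(6)*(-53) - 3*6*0) = (-8540 - 71*I*√71/2) - ((22*6)*(-53) - 3*6*0) = (-8540 - 71*I*√71/2) - (132*(-53) - 18*0) = (-8540 - 71*I*√71/2) - (-6996 + 0) = (-8540 - 71*I*√71/2) - 1*(-6996) = (-8540 - 71*I*√71/2) + 6996 = -1544 - 71*I*√71/2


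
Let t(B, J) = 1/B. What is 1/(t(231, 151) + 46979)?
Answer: 231/10852150 ≈ 2.1286e-5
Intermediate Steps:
1/(t(231, 151) + 46979) = 1/(1/231 + 46979) = 1/(10852150/231) = 231/10852150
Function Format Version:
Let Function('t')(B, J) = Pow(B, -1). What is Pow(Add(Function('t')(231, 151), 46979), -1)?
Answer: Rational(231, 10852150) ≈ 2.1286e-5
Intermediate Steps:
Pow(Add(Function('t')(231, 151), 46979), -1) = Pow(Add(Pow(231, -1), 46979), -1) = Pow(Add(Rational(1, 231), 46979), -1) = Pow(Rational(10852150, 231), -1) = Rational(231, 10852150)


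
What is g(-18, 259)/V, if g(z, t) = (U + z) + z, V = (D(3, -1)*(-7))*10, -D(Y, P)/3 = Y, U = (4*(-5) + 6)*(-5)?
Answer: 17/315 ≈ 0.053968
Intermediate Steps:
U = 70 (U = (-20 + 6)*(-5) = -14*(-5) = 70)
D(Y, P) = -3*Y
V = 630 (V = (-3*3*(-7))*10 = -9*(-7)*10 = 63*10 = 630)
g(z, t) = 70 + 2*z (g(z, t) = (70 + z) + z = 70 + 2*z)
g(-18, 259)/V = (70 + 2*(-18))/630 = (70 - 36)*(1/630) = 34*(1/630) = 17/315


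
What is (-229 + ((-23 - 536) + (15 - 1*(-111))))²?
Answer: 438244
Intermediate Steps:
(-229 + ((-23 - 536) + (15 - 1*(-111))))² = (-229 + (-559 + (15 + 111)))² = (-229 + (-559 + 126))² = (-229 - 433)² = (-662)² = 438244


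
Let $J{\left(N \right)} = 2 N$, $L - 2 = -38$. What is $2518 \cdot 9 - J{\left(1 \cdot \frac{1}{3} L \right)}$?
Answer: $22686$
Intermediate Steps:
$L = -36$ ($L = 2 - 38 = -36$)
$2518 \cdot 9 - J{\left(1 \cdot \frac{1}{3} L \right)} = 2518 \cdot 9 - 2 \cdot 1 \cdot \frac{1}{3} \left(-36\right) = 22662 - 2 \cdot 1 \cdot \frac{1}{3} \left(-36\right) = 22662 - 2 \cdot \frac{1}{3} \left(-36\right) = 22662 - 2 \left(-12\right) = 22662 - -24 = 22662 + 24 = 22686$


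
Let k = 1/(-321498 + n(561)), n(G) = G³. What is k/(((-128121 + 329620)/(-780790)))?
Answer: -780790/35511575837517 ≈ -2.1987e-8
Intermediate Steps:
k = 1/176236983 (k = 1/(-321498 + 561³) = 1/(-321498 + 176558481) = 1/176236983 ≈ 5.6742e-9)
k/(((-128121 + 329620)/(-780790))) = 1/(176236983*(((-128121 + 329620)/(-780790)))) = 1/(176236983*((201499*(-1/780790)))) = 1/(176236983*(-201499/780790)) = (1/176236983)*(-780790/201499) = -780790/35511575837517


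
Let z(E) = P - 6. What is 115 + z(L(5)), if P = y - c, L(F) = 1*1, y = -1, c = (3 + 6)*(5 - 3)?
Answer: 90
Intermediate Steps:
c = 18 (c = 9*2 = 18)
L(F) = 1
P = -19 (P = -1 - 1*18 = -1 - 18 = -19)
z(E) = -25 (z(E) = -19 - 6 = -25)
115 + z(L(5)) = 115 - 25 = 90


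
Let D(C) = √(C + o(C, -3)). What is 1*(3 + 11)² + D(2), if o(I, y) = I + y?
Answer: 197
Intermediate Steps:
D(C) = √(-3 + 2*C) (D(C) = √(C + (C - 3)) = √(C + (-3 + C)) = √(-3 + 2*C))
1*(3 + 11)² + D(2) = 1*(3 + 11)² + √(-3 + 2*2) = 1*14² + √(-3 + 4) = 1*196 + √1 = 196 + 1 = 197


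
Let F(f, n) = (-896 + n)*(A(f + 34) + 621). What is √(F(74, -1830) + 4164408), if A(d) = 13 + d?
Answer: 2*√535429 ≈ 1463.5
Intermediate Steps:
F(f, n) = (-896 + n)*(668 + f) (F(f, n) = (-896 + n)*((13 + (f + 34)) + 621) = (-896 + n)*((13 + (34 + f)) + 621) = (-896 + n)*((47 + f) + 621) = (-896 + n)*(668 + f))
√(F(74, -1830) + 4164408) = √((-598528 - 896*74 + 668*(-1830) + 74*(-1830)) + 4164408) = √((-598528 - 66304 - 1222440 - 135420) + 4164408) = √(-2022692 + 4164408) = √2141716 = 2*√535429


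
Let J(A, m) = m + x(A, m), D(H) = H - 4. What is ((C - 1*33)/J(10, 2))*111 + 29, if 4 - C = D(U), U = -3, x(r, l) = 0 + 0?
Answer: -1192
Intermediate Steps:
x(r, l) = 0
D(H) = -4 + H
J(A, m) = m (J(A, m) = m + 0 = m)
C = 11 (C = 4 - (-4 - 3) = 4 - 1*(-7) = 4 + 7 = 11)
((C - 1*33)/J(10, 2))*111 + 29 = ((11 - 1*33)/2)*111 + 29 = ((11 - 33)*(1/2))*111 + 29 = -22*1/2*111 + 29 = -11*111 + 29 = -1221 + 29 = -1192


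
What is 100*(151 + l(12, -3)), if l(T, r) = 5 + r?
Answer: 15300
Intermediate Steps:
100*(151 + l(12, -3)) = 100*(151 + (5 - 3)) = 100*(151 + 2) = 100*153 = 15300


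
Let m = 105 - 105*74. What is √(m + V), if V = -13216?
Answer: I*√20881 ≈ 144.5*I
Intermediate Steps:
m = -7665 (m = 105 - 7770 = -7665)
√(m + V) = √(-7665 - 13216) = √(-20881) = I*√20881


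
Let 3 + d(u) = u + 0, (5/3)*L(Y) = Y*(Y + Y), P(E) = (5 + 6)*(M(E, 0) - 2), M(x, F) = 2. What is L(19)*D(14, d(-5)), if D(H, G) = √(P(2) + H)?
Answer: 2166*√14/5 ≈ 1620.9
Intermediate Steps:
P(E) = 0 (P(E) = (5 + 6)*(2 - 2) = 11*0 = 0)
L(Y) = 6*Y²/5 (L(Y) = 3*(Y*(Y + Y))/5 = 3*(Y*(2*Y))/5 = 3*(2*Y²)/5 = 6*Y²/5)
d(u) = -3 + u (d(u) = -3 + (u + 0) = -3 + u)
D(H, G) = √H (D(H, G) = √(0 + H) = √H)
L(19)*D(14, d(-5)) = ((6/5)*19²)*√14 = ((6/5)*361)*√14 = 2166*√14/5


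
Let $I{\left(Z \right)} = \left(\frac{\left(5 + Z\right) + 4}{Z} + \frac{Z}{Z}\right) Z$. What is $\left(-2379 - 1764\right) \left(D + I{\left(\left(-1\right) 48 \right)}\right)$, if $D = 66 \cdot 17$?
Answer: $-4288005$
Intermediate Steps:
$D = 1122$
$I{\left(Z \right)} = Z \left(1 + \frac{9 + Z}{Z}\right)$ ($I{\left(Z \right)} = \left(\frac{9 + Z}{Z} + 1\right) Z = \left(1 + \frac{9 + Z}{Z}\right) Z = Z \left(1 + \frac{9 + Z}{Z}\right)$)
$\left(-2379 - 1764\right) \left(D + I{\left(\left(-1\right) 48 \right)}\right) = \left(-2379 - 1764\right) \left(1122 + \left(9 + 2 \left(\left(-1\right) 48\right)\right)\right) = - 4143 \left(1122 + \left(9 + 2 \left(-48\right)\right)\right) = - 4143 \left(1122 + \left(9 - 96\right)\right) = - 4143 \left(1122 - 87\right) = \left(-4143\right) 1035 = -4288005$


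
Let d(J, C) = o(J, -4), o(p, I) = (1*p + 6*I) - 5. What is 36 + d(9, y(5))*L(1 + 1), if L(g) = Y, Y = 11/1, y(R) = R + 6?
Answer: -184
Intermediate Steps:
y(R) = 6 + R
Y = 11 (Y = 11*1 = 11)
L(g) = 11
o(p, I) = -5 + p + 6*I (o(p, I) = (p + 6*I) - 5 = -5 + p + 6*I)
d(J, C) = -29 + J (d(J, C) = -5 + J + 6*(-4) = -5 + J - 24 = -29 + J)
36 + d(9, y(5))*L(1 + 1) = 36 + (-29 + 9)*11 = 36 - 20*11 = 36 - 220 = -184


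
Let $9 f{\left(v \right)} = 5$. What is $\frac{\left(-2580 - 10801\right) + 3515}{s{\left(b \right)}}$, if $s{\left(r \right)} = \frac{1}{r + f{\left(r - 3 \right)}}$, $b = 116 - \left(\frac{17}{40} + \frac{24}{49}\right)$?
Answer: $- \frac{10062841499}{8820} \approx -1.1409 \cdot 10^{6}$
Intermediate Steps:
$b = \frac{225567}{1960}$ ($b = 116 - \left(17 \cdot \frac{1}{40} + 24 \cdot \frac{1}{49}\right) = 116 - \left(\frac{17}{40} + \frac{24}{49}\right) = 116 - \frac{1793}{1960} = \frac{225567}{1960} \approx 115.09$)
$f{\left(v \right)} = \frac{5}{9}$ ($f{\left(v \right)} = \frac{1}{9} \cdot 5 = \frac{5}{9}$)
$s{\left(r \right)} = \frac{1}{\frac{5}{9} + r}$ ($s{\left(r \right)} = \frac{1}{r + \frac{5}{9}} = \frac{1}{\frac{5}{9} + r}$)
$\frac{\left(-2580 - 10801\right) + 3515}{s{\left(b \right)}} = \frac{\left(-2580 - 10801\right) + 3515}{9 \frac{1}{5 + 9 \cdot \frac{225567}{1960}}} = \frac{-13381 + 3515}{9 \frac{1}{5 + \frac{2030103}{1960}}} = - \frac{9866}{9 \frac{1}{\frac{2039903}{1960}}} = - \frac{9866}{9 \cdot \frac{1960}{2039903}} = - \frac{9866}{\frac{17640}{2039903}} = \left(-9866\right) \frac{2039903}{17640} = - \frac{10062841499}{8820}$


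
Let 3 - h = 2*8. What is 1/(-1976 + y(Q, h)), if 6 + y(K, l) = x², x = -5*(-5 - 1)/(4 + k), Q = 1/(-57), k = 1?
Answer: -1/1946 ≈ -0.00051387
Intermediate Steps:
h = -13 (h = 3 - 2*8 = 3 - 1*16 = 3 - 16 = -13)
Q = -1/57 ≈ -0.017544
x = 6 (x = -5*(-5 - 1)/(4 + 1) = -(-30)/5 = -5*(-6/5) = 6)
y(K, l) = 30 (y(K, l) = -6 + 6² = -6 + 36 = 30)
1/(-1976 + y(Q, h)) = 1/(-1976 + 30) = 1/(-1946) = -1/1946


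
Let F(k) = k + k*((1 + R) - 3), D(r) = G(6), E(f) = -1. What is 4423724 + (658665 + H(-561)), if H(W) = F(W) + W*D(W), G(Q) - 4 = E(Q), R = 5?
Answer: 5078462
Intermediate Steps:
G(Q) = 3 (G(Q) = 4 - 1 = 3)
D(r) = 3
F(k) = 4*k (F(k) = k + k*((1 + 5) - 3) = k + k*(6 - 3) = k + k*3 = k + 3*k = 4*k)
H(W) = 7*W (H(W) = 4*W + W*3 = 4*W + 3*W = 7*W)
4423724 + (658665 + H(-561)) = 4423724 + (658665 + 7*(-561)) = 4423724 + (658665 - 3927) = 4423724 + 654738 = 5078462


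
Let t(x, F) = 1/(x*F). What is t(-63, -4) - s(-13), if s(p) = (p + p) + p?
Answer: 9829/252 ≈ 39.004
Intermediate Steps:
t(x, F) = 1/(F*x)
s(p) = 3*p (s(p) = 2*p + p = 3*p)
t(-63, -4) - s(-13) = 1/(-4*(-63)) - 3*(-13) = -1/4*(-1/63) - 1*(-39) = 1/252 + 39 = 9829/252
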